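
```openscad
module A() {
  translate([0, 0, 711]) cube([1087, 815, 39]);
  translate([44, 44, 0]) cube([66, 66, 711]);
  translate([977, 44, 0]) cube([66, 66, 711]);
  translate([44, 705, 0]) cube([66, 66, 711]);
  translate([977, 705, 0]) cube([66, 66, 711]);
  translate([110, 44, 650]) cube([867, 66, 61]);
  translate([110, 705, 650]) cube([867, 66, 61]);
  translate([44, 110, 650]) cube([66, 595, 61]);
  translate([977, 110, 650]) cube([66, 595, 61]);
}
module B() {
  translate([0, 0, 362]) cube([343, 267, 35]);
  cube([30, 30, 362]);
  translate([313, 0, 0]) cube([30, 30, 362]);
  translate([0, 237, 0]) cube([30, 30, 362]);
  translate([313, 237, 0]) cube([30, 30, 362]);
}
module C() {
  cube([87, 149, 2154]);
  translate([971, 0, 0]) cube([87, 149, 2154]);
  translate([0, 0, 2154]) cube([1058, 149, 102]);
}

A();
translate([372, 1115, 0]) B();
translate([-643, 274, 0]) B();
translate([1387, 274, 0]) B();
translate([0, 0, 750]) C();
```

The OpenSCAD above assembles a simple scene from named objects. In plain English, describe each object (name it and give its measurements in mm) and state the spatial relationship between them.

A is a table with a 1087×815 mm rectangular top, 39 mm thick, top surface at z = 750 mm, supported by four 66×66 mm square legs, each inset 44 mm from the nearest pair of top edges, running from the floor. Four apron rails, 66 mm thick and 61 mm tall, run between adjacent legs with their top edges flush with the underside of the top and their outer faces flush with the legs' outer faces.

B is a four-legged stool. The seat is 343×267 mm, 35 mm thick, top at z = 397 mm. It stands on four square legs, each 30×30 mm in cross-section, from z = 0 to the seat underside, each flush with a corner of the seat.

C is a door frame. The clear opening is 884 mm wide and 2154 mm high. Two 87 mm wide jambs, 149 mm deep, stand either side of the opening from the floor to the top of the opening. A 102 mm thick head sits across the top of both jambs, spanning the full outside width of the frame.

Three stools sit around the table at the +y, −x, +x sides. The door frame is on top of the table.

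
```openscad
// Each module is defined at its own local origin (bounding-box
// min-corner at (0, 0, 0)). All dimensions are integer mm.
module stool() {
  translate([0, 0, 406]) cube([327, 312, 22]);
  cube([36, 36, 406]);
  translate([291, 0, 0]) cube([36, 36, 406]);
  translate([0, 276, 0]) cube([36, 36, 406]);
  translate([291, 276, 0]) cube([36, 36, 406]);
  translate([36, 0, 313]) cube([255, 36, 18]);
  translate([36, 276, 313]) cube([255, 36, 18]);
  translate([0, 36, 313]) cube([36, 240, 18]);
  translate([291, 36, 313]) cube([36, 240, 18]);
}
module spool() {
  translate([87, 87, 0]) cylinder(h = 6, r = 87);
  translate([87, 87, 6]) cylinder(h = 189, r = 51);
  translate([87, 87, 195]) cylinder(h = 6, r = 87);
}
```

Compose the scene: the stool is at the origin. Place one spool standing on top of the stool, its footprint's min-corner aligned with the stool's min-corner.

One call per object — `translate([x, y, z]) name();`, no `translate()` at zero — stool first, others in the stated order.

stool();
translate([0, 0, 428]) spool();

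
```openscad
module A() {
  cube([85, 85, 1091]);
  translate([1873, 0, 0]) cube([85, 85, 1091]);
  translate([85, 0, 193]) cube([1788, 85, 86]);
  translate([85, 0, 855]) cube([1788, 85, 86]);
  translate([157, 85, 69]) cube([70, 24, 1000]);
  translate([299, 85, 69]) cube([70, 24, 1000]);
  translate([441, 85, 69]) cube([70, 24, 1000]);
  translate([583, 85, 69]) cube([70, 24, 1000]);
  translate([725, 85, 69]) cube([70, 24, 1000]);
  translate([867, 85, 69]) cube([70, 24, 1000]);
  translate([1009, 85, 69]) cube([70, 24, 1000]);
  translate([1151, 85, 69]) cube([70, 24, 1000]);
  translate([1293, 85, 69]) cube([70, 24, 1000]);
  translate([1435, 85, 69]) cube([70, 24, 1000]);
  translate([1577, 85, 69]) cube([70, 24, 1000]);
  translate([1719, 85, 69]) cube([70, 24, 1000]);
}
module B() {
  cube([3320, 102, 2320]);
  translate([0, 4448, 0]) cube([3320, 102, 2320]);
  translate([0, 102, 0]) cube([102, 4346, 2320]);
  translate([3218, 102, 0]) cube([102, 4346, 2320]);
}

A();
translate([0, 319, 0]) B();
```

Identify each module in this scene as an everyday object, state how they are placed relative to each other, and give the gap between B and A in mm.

The house frame's nearest face is 210 mm from the fence section's +y face.

A is a fence section. B is a house frame. The house frame is on the floor beside the fence section on its +y side. The gap between the house frame and the fence section is 210 mm.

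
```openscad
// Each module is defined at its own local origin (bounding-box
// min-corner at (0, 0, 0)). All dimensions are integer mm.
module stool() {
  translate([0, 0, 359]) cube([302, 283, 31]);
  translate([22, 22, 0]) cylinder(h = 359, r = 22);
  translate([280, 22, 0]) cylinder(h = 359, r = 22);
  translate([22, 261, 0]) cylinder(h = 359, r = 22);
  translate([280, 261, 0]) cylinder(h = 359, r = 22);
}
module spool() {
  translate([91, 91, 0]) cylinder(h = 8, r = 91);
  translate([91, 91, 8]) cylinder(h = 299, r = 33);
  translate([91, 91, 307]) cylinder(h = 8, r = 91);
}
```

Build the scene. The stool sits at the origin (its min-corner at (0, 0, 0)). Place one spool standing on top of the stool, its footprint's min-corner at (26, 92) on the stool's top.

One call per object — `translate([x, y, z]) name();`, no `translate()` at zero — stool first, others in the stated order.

stool();
translate([26, 92, 390]) spool();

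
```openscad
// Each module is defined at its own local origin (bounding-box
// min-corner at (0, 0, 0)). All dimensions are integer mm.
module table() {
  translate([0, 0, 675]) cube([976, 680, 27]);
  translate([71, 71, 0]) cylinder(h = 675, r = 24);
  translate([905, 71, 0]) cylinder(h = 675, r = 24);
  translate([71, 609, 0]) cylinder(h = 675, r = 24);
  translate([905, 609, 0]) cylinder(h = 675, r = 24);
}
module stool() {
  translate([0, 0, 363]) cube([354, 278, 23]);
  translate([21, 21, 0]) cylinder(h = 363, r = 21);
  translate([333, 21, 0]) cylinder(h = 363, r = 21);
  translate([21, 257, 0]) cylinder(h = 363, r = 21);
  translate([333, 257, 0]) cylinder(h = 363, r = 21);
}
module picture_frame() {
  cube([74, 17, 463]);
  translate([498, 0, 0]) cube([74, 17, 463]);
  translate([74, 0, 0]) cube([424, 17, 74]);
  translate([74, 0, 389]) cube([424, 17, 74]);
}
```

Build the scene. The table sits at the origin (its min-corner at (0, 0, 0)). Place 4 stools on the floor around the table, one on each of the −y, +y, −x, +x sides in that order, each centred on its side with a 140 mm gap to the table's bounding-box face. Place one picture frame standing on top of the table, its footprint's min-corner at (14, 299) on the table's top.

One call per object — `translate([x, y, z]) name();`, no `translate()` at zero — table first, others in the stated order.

table();
translate([311, -418, 0]) stool();
translate([311, 820, 0]) stool();
translate([-494, 201, 0]) stool();
translate([1116, 201, 0]) stool();
translate([14, 299, 702]) picture_frame();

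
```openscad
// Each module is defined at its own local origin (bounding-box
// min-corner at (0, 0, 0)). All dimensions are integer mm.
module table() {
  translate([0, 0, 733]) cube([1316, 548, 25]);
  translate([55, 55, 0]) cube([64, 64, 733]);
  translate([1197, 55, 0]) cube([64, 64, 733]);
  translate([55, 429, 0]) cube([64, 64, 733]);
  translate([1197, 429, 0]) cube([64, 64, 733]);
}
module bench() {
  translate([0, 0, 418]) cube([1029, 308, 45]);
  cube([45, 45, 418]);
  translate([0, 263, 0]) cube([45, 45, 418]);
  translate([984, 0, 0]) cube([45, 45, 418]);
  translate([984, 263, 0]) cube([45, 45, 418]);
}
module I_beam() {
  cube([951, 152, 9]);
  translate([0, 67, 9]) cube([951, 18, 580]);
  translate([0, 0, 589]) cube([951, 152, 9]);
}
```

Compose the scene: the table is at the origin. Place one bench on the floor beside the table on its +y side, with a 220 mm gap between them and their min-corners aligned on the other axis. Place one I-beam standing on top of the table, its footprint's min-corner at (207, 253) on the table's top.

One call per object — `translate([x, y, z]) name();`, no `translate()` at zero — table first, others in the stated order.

table();
translate([0, 768, 0]) bench();
translate([207, 253, 758]) I_beam();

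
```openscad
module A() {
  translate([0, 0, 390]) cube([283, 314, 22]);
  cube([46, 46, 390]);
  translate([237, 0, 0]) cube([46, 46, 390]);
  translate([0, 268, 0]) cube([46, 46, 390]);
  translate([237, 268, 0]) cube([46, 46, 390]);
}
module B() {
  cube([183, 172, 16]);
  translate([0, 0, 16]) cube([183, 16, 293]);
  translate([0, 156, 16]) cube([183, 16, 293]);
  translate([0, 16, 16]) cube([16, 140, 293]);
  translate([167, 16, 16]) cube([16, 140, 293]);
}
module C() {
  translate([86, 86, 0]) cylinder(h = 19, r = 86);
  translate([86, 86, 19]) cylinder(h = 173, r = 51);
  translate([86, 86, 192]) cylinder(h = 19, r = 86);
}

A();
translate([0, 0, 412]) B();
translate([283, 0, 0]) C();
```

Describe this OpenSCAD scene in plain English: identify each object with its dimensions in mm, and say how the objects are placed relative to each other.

A is a four-legged stool. The seat is a 283×314×22 mm slab whose top surface is at z = 412 mm; four square legs, each 46×46 mm in cross-section, run from the floor (z = 0) to the underside of the seat, each flush with a corner of the seat.

B is an open-topped rectangular box: outside dimensions 183×172×309 mm, with a uniform wall and base thickness of 16 mm. The base is a full 183×172 slab on the floor; four walls sit on top of the base. The front and back walls (the −y and +y sides) span the full width; the two side walls fit between them.

C is a spool: two coaxial disc flanges of radius 86 mm and thickness 19 mm, joined by a core cylinder of radius 51 mm and height 173 mm. The lower flange rests on z = 0 and the three cylinders share a vertical axis.

The open box is on top of the stool. The spool is against the stool's +x side, with their −y faces flush.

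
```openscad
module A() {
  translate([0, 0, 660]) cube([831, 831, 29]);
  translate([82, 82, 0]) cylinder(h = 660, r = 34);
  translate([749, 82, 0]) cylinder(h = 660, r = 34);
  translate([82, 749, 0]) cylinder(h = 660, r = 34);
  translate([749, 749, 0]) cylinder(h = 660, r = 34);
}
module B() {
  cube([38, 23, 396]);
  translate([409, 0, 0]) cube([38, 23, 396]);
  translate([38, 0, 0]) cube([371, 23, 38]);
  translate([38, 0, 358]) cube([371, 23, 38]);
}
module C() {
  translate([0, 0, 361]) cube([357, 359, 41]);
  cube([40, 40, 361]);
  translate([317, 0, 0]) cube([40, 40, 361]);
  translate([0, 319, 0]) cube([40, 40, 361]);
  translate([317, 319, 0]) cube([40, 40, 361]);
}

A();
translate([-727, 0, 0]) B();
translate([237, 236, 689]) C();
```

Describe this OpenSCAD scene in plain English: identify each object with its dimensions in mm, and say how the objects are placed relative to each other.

A is a table with a 831×831 mm rectangular top, 29 mm thick, top surface at z = 689 mm, supported by four round legs of 68 mm diameter, each leg's bounding box inset 48 mm from the nearest pair of top edges, running from the floor.

B is a picture frame with a 371×320 mm rectangular opening (x by z) and a uniform 38 mm border on every side. Frame depth is 23 mm along y. It is built from two vertical stiles running the full outside height and two horizontal rails spanning the gap between the stiles.

C is a four-legged stool. The seat is 357×359 mm, 41 mm thick, top at z = 402 mm. It stands on four square legs, each 40×40 mm in cross-section, from z = 0 to the seat underside, each flush with a corner of the seat.

The picture frame is on the floor beside the table on its −x side. The stool is on top of the table, centred.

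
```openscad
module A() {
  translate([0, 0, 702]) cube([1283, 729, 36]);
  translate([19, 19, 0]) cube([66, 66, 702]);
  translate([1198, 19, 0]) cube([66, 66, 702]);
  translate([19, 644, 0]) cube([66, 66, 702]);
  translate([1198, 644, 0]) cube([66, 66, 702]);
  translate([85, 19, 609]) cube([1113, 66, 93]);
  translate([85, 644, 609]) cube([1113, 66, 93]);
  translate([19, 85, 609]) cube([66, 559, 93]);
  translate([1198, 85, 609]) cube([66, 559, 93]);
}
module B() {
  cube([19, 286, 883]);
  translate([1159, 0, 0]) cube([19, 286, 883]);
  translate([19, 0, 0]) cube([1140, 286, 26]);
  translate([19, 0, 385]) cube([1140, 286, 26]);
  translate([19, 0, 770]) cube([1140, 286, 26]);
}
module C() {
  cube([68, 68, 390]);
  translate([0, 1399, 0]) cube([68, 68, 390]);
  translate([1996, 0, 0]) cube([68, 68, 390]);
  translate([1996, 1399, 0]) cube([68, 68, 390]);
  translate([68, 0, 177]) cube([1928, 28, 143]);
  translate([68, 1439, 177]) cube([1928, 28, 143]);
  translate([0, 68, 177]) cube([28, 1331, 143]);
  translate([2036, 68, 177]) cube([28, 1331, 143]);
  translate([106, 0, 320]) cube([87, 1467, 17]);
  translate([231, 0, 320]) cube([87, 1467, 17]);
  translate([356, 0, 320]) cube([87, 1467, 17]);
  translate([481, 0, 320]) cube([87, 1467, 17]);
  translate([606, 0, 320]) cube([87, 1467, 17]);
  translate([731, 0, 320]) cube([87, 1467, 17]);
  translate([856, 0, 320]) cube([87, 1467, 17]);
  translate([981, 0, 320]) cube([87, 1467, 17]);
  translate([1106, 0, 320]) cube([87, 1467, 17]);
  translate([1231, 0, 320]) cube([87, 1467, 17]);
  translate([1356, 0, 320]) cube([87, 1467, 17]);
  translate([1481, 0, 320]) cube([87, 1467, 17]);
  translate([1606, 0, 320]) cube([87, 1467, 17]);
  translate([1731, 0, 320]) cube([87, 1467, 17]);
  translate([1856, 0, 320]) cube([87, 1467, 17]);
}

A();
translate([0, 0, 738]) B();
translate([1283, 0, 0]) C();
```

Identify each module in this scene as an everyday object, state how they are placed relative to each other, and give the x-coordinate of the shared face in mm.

The table's +x face and the bed frame's −x face are both at x = 1283 mm.

A is a table. B is a bookshelf. C is a bed frame. The bookshelf is on top of the table. The bed frame is against the table's +x side, with their −y faces flush. The x-coordinate of the shared face is 1283 mm.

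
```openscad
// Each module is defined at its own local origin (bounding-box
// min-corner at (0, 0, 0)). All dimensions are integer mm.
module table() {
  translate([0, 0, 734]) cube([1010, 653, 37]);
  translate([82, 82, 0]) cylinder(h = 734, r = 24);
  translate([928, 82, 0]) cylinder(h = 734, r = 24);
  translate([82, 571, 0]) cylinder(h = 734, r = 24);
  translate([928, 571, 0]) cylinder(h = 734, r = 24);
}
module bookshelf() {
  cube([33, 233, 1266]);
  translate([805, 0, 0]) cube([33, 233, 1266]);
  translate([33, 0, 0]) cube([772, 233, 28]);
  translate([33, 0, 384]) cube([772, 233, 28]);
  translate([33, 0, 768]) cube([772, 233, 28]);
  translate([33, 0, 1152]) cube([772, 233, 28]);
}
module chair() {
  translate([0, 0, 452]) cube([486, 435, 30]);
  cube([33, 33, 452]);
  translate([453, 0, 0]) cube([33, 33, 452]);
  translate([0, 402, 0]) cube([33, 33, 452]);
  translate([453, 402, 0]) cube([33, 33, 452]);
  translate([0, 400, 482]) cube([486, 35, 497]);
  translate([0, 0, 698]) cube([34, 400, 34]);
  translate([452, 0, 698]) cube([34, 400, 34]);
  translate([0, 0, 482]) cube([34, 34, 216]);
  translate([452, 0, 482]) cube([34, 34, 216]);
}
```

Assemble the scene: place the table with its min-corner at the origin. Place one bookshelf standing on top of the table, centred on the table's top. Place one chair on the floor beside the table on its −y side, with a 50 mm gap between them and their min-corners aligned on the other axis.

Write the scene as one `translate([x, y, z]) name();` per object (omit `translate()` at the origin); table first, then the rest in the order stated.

table();
translate([86, 210, 771]) bookshelf();
translate([0, -485, 0]) chair();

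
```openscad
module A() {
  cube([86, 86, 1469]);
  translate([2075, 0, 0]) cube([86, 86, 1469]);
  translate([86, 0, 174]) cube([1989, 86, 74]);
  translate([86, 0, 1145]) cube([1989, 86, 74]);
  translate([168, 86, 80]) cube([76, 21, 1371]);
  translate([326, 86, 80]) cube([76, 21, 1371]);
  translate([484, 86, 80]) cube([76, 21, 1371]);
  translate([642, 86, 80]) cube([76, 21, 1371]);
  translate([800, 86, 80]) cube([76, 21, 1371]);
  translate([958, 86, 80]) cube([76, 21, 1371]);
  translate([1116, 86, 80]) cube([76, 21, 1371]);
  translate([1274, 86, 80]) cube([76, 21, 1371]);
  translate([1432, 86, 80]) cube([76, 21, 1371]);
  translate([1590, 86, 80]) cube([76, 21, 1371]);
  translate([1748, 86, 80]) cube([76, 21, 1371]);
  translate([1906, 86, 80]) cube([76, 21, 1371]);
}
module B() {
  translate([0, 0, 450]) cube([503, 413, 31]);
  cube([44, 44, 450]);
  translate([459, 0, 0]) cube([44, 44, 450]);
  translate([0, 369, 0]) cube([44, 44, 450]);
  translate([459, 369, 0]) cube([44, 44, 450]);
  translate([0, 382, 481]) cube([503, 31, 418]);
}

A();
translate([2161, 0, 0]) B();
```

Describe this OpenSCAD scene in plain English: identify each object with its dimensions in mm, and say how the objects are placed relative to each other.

A is a fence section. Two 86×86 mm posts, 1469 mm tall, stand on the floor with a clear span of 1989 mm between their inner faces. Two horizontal rails of 86×74 mm section span the gap between the posts with their undersides at z = 174 mm and z = 1145 mm, flush with the posts' −y face. 12 pickets, each 76 mm wide, 21 mm thick and 1371 mm tall, are fixed to the +y face of the rails with their bottoms at z = 80 mm, evenly spaced across the span with equal gaps (rounded down to the nearest mm) at the −x end and between each pair — any rounding remainder accumulates at the +x end.

B is a chair. The seat is a 503×413×31 mm slab with its top at z = 481 mm, on four 44×44 mm corner legs (flush with the seat edges, standing on z = 0). A flat backrest 31 mm thick, 418 mm tall, spans the full seat width and rises from the seat top along its +y edge, rear face flush with the rear of the seat.

The chair is against the fence section's +x side, with their −y faces flush.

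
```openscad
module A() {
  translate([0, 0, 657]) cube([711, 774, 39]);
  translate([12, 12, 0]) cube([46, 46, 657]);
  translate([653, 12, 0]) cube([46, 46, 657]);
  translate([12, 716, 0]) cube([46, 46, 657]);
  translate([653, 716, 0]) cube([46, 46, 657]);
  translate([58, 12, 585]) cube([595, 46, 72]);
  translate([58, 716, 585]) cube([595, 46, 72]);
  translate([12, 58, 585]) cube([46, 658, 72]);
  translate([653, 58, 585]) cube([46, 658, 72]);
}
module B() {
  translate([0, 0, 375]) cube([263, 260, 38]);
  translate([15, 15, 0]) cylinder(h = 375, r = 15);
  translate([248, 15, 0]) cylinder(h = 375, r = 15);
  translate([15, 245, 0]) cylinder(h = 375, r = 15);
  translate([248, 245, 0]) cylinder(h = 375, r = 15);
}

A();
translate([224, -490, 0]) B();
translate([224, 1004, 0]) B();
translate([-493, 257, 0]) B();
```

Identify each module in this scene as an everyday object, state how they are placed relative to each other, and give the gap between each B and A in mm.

A is a table. B is a stool. Three stools sit around the table at the −y, +y, −x sides. The gap between each stool and the table is 230 mm.

Each stool's nearest face is 230 mm from the table's bounding box.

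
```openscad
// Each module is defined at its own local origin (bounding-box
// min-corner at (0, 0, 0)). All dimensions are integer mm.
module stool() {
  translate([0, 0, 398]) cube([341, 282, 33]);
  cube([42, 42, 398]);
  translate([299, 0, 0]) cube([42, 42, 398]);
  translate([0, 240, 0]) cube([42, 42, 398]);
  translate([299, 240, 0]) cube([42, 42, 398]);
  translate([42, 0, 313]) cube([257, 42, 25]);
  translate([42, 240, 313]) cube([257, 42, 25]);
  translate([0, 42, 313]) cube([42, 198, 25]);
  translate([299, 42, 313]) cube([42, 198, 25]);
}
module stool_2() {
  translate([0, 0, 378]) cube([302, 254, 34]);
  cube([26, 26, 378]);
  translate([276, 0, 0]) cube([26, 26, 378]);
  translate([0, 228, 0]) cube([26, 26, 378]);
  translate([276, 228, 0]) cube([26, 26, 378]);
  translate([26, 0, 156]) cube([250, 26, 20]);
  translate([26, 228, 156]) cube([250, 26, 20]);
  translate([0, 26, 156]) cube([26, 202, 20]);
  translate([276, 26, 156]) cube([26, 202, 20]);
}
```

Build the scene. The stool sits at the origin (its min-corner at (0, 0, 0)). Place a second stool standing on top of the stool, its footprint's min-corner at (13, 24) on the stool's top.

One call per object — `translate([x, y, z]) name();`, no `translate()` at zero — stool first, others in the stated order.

stool();
translate([13, 24, 431]) stool_2();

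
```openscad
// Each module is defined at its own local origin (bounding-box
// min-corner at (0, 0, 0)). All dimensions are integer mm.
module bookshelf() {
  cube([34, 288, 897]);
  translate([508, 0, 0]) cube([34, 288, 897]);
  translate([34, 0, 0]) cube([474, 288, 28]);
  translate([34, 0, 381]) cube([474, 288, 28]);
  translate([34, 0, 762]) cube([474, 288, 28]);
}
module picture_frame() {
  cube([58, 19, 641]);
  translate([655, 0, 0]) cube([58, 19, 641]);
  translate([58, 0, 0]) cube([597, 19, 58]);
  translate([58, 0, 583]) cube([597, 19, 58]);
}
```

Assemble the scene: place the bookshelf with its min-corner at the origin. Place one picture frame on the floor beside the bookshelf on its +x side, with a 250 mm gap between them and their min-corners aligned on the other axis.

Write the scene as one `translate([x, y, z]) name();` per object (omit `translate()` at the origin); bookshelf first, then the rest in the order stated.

bookshelf();
translate([792, 0, 0]) picture_frame();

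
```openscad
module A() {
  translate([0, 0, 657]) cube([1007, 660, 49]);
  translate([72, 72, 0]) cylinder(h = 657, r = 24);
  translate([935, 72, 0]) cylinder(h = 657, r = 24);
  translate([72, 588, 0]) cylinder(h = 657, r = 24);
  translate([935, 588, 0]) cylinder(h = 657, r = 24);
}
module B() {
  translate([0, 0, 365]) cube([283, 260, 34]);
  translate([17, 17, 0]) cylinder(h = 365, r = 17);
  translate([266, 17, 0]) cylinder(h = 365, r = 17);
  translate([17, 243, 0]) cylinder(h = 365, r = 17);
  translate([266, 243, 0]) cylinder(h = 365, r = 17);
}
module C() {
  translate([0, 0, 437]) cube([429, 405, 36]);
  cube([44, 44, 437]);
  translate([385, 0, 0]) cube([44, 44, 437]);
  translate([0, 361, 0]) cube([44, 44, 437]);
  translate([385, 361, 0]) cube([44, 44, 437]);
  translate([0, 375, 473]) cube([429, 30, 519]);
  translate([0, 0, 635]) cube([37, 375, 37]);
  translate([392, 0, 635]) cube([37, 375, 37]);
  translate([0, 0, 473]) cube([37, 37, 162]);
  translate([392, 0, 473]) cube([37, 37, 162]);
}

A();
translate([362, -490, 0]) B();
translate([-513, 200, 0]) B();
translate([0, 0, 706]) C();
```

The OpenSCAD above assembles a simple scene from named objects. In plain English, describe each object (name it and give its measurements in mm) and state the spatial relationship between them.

A is a table: top 1007 mm (x) × 660 mm (y), 49 mm thick, upper face at z = 706 mm, on four round legs of 48 mm diameter, each leg's bounding box inset 48 mm from the nearest pair of top edges, running from z = 0 to the bottom of the top.

B is a simple wooden stool: a rectangular seat 283 mm (x) by 260 mm (y), 34 mm thick, top face at z = 399 mm, on four round legs, each 34 mm in diameter. The legs rest on z = 0, each leg's axis is inset half a diameter from the nearest pair of seat edges (so the leg's bounding box is flush with the corner).

C is a chair: 429×405 mm seat, 36 mm thick, top at z = 473 mm, on four 44 mm square corner legs flush with the seat edges. A 30 mm thick backrest slab spans the full seat width, extending 519 mm above the seat top, its back face flush with the seat's +y edge. Two armrests of 37×37 mm section run along each side from the seat's front edge to the front of the backrest, top faces 199 mm above the seat top and outer faces flush with the seat's x-edges; a 37×37 mm post under the front of each armrest stands on the seat at the front corner.

Two stools sit around the table at the −y, −x sides. The chair is on top of the table.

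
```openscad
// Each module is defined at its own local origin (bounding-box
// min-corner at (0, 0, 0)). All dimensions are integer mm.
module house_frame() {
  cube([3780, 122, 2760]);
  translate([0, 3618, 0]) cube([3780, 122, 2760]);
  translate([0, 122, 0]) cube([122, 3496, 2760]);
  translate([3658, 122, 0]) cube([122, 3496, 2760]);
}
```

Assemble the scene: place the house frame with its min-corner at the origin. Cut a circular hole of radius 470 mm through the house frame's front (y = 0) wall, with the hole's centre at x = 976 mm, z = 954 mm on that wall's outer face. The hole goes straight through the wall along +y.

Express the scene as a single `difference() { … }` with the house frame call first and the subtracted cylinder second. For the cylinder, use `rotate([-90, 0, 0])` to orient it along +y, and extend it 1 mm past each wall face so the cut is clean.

difference() {
  house_frame();
  translate([976, -1, 954]) rotate([-90, 0, 0]) cylinder(h = 124, r = 470);
}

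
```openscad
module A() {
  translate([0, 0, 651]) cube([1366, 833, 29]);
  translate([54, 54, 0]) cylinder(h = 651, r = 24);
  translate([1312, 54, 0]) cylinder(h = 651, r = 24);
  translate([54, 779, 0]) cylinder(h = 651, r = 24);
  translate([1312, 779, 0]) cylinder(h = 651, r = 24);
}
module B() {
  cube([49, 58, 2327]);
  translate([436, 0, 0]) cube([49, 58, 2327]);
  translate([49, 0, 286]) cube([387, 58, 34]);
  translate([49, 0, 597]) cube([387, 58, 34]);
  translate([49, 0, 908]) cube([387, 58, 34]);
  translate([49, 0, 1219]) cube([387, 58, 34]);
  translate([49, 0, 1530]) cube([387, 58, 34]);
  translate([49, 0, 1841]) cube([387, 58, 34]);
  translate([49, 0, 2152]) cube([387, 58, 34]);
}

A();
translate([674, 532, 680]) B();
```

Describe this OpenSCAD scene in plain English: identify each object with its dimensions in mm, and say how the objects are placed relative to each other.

A is a table: top 1366 mm (x) × 833 mm (y), 29 mm thick, upper face at z = 680 mm, on four round legs of 48 mm diameter, each leg's bounding box inset 30 mm from the nearest pair of top edges, running from z = 0 to the bottom of the top.

B is a wooden ladder with two side rails of 49×58 mm section and 2327 mm height, set 485 mm apart overall. Between them run 7 rectangular rungs (58 mm deep, 34 mm thick), front faces flush with the rails' −y face. The bottom of the first rung is 286 mm above the floor and each subsequent rung is 311 mm higher than the one below.

The ladder is on top of the table.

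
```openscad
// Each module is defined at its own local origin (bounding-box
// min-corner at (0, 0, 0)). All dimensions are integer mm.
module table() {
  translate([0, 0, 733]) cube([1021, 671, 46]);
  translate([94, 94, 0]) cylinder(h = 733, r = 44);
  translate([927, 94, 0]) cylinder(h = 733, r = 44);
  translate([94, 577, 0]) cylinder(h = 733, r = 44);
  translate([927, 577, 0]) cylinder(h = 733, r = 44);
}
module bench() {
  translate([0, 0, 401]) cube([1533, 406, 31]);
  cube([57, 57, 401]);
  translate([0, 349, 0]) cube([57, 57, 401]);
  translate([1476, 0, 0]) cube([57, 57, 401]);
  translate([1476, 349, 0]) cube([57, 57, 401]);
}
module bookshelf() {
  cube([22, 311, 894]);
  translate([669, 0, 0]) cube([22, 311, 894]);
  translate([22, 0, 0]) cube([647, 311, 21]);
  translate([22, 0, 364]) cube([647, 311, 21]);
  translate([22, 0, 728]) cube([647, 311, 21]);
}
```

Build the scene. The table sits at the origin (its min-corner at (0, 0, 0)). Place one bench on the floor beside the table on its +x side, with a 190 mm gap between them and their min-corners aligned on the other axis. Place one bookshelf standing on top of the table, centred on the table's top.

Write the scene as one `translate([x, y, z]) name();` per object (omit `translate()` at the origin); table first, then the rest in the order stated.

table();
translate([1211, 0, 0]) bench();
translate([165, 180, 779]) bookshelf();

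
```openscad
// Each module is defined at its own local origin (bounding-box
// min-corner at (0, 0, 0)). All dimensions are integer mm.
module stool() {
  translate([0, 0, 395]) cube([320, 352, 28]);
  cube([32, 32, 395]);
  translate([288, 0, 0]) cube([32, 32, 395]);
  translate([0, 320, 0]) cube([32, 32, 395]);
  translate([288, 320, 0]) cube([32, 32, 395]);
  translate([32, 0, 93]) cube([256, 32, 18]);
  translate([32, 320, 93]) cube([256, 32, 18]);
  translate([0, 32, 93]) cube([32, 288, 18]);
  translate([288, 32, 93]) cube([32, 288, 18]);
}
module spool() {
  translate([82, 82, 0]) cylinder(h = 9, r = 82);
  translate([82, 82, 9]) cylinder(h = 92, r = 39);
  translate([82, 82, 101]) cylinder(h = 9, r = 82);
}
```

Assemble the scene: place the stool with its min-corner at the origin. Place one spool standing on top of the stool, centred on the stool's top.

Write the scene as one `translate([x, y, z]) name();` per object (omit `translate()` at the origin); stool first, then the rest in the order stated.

stool();
translate([78, 94, 423]) spool();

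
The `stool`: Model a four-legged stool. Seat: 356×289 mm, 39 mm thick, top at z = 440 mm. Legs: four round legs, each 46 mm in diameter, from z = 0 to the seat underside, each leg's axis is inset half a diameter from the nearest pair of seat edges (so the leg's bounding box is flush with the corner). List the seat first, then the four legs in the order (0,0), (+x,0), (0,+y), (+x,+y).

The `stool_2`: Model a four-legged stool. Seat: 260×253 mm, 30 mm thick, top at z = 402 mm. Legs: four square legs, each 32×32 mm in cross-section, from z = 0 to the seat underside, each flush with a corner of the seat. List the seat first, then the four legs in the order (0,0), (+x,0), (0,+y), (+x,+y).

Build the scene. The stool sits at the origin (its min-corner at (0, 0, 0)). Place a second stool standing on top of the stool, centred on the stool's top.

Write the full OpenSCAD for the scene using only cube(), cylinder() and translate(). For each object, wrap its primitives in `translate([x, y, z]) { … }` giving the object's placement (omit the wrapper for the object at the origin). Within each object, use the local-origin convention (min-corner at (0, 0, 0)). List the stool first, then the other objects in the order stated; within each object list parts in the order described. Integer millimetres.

translate([0, 0, 401]) cube([356, 289, 39]);
translate([23, 23, 0]) cylinder(h = 401, r = 23);
translate([333, 23, 0]) cylinder(h = 401, r = 23);
translate([23, 266, 0]) cylinder(h = 401, r = 23);
translate([333, 266, 0]) cylinder(h = 401, r = 23);
translate([48, 18, 440]) {
  translate([0, 0, 372]) cube([260, 253, 30]);
  cube([32, 32, 372]);
  translate([228, 0, 0]) cube([32, 32, 372]);
  translate([0, 221, 0]) cube([32, 32, 372]);
  translate([228, 221, 0]) cube([32, 32, 372]);
}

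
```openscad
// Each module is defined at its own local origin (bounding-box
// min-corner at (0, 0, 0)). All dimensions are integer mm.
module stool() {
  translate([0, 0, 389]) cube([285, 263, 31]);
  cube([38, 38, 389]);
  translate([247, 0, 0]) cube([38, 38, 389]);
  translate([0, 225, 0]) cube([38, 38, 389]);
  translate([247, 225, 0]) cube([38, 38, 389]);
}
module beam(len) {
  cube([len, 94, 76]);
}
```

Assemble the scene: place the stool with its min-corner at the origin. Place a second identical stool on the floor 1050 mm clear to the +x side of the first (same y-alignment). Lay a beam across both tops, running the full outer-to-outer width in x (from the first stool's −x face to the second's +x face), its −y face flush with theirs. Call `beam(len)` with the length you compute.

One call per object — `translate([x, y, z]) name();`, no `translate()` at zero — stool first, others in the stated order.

stool();
translate([1335, 0, 0]) stool();
translate([0, 0, 420]) beam(1620);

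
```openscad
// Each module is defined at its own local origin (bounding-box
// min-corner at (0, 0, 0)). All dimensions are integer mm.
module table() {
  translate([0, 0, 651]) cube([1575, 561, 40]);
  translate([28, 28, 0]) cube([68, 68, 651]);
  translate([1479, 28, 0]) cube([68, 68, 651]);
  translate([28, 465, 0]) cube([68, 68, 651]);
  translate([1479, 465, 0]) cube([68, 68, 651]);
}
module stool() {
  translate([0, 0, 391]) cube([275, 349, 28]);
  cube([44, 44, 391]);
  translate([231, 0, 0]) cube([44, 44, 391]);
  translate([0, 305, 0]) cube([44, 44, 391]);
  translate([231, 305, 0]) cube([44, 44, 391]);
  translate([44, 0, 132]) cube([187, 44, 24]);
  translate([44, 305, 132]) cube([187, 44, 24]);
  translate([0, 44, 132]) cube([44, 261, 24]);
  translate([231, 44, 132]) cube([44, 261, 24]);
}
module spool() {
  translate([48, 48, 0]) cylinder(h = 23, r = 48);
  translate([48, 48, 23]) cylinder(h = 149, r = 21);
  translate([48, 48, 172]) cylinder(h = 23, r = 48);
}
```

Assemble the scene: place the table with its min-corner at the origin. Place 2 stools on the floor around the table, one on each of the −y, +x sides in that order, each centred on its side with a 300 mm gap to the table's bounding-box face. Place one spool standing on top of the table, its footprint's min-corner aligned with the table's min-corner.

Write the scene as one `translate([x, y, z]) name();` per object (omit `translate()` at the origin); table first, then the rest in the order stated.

table();
translate([650, -649, 0]) stool();
translate([1875, 106, 0]) stool();
translate([0, 0, 691]) spool();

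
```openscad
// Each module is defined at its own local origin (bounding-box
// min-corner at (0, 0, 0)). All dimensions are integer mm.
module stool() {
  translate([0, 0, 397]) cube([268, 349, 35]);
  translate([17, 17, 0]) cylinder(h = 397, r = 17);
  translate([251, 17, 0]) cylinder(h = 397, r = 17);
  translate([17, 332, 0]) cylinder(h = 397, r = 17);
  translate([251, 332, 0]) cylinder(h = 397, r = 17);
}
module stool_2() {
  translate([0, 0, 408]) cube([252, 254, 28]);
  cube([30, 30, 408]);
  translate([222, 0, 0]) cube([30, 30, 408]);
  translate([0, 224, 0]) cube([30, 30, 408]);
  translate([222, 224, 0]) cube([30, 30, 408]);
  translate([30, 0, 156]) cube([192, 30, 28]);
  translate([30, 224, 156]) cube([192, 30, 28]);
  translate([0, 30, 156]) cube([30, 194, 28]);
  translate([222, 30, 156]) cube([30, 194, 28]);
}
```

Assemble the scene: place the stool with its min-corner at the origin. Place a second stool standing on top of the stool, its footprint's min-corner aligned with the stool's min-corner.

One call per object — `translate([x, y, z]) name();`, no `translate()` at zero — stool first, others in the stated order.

stool();
translate([0, 0, 432]) stool_2();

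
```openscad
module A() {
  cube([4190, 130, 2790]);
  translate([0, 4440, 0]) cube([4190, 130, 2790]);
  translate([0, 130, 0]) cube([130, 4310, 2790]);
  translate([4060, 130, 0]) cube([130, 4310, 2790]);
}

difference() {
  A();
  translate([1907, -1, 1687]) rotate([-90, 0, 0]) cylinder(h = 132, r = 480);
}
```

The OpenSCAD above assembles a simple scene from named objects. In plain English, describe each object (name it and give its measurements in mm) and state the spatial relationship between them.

A is the wall frame of a small rectangular building: four walls, each 2790 mm tall and 130 mm thick, enclosing a footprint 4190 mm (x) by 4570 mm (y) outside-to-outside, with no floor or roof. The front and back walls (the −y and +y sides) span the full width; the two side walls fit between them.

The house frame has a circular hole of radius 480 mm through its front wall, centred at (x = 1907, z = 1687).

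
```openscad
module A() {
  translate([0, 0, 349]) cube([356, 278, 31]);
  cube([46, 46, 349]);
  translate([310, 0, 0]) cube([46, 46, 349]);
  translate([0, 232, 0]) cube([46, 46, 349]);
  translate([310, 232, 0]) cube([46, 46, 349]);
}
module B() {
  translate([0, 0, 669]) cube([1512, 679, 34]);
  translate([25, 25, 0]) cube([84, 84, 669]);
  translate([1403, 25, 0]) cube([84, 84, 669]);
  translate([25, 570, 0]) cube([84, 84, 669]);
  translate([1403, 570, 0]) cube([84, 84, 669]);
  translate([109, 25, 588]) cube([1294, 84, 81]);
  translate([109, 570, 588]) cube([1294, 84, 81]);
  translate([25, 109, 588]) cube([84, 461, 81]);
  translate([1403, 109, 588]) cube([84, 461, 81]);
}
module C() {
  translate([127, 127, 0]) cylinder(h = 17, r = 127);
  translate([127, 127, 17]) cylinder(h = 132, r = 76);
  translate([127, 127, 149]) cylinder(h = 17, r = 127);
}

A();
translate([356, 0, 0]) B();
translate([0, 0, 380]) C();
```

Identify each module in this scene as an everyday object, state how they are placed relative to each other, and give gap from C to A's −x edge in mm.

The spool's min-x is at 0; the stool's min-x is 0; gap = 0 mm.

A is a stool. B is a table. C is a spool. The table is against the stool's +x side, with their −y faces flush. The spool is on top of the stool. The gap from the spool to the stool's −x edge is 0 mm.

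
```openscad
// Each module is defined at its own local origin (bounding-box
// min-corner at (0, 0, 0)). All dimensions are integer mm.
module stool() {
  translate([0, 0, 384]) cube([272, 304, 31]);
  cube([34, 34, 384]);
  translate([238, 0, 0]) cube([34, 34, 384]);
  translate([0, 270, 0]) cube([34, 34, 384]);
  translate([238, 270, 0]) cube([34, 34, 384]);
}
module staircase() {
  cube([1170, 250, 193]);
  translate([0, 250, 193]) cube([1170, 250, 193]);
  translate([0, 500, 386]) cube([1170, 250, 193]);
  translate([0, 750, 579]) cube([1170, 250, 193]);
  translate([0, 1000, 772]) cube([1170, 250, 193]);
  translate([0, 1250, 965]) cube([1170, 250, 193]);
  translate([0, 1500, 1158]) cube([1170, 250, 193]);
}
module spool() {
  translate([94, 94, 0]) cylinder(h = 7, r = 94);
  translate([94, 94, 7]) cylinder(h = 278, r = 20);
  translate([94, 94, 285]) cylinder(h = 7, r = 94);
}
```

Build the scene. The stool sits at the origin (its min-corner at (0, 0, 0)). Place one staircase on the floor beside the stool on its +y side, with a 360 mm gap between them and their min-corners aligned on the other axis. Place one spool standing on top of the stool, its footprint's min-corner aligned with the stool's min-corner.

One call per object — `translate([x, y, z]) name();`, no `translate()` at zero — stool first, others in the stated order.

stool();
translate([0, 664, 0]) staircase();
translate([0, 0, 415]) spool();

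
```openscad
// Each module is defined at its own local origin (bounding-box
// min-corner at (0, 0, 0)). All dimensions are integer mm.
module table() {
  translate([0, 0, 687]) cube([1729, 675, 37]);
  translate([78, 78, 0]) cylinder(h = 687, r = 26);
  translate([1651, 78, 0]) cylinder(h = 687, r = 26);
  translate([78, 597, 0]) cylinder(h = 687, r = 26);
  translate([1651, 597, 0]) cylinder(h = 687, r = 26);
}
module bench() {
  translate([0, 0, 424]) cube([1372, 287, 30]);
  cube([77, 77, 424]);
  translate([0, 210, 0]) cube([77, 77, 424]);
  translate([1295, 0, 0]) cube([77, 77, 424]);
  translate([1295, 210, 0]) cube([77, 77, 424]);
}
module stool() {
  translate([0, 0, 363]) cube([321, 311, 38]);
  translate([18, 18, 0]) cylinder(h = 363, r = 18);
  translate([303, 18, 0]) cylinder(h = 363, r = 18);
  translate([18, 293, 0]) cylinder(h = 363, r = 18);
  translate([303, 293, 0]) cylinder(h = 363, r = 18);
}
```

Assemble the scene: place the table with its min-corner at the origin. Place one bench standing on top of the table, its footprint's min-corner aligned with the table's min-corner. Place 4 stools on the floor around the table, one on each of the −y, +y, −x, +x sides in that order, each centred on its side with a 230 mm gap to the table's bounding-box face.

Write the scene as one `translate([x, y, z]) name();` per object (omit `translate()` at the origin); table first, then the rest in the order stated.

table();
translate([0, 0, 724]) bench();
translate([704, -541, 0]) stool();
translate([704, 905, 0]) stool();
translate([-551, 182, 0]) stool();
translate([1959, 182, 0]) stool();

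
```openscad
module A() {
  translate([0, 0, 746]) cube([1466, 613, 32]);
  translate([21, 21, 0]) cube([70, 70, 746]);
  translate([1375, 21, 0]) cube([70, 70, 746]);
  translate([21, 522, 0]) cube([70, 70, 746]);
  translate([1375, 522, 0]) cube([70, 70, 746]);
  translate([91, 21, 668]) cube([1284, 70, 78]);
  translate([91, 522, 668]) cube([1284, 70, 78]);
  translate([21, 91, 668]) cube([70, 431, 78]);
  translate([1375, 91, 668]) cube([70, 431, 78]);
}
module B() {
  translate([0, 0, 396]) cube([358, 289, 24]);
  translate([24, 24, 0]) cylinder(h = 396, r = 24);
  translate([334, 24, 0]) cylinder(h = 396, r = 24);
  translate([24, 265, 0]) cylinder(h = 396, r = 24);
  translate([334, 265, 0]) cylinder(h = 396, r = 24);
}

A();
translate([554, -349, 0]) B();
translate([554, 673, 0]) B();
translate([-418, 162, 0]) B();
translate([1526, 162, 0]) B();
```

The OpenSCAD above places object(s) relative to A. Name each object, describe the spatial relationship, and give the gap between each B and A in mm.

A is a table. B is a stool. Four stools sit around the table at the −y, +y, −x, +x sides. The gap between each stool and the table is 60 mm.

Each stool's nearest face is 60 mm from the table's bounding box.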